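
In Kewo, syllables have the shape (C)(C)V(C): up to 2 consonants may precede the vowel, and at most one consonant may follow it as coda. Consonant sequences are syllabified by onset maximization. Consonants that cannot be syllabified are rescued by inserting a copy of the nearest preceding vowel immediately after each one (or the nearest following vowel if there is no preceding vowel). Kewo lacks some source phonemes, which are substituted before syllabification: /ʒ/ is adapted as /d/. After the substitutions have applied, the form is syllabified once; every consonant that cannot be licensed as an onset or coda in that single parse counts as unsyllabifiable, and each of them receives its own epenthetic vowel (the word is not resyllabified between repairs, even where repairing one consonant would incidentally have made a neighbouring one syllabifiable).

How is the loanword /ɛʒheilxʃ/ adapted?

Substitution: /ʒ/ → /d/, giving /ɛdheilxʃ/.
Under (C)(C)V(C), the unsyllabifiable consonants are /x/, /ʃ/ (at most one coda consonant is licensed; onsets may contain at most 2 consonants).
Each unlicensed consonant becomes the onset of a new syllable: /x/ → /xi/, /ʃ/ → /ʃi/.

ɛdheilxiʃi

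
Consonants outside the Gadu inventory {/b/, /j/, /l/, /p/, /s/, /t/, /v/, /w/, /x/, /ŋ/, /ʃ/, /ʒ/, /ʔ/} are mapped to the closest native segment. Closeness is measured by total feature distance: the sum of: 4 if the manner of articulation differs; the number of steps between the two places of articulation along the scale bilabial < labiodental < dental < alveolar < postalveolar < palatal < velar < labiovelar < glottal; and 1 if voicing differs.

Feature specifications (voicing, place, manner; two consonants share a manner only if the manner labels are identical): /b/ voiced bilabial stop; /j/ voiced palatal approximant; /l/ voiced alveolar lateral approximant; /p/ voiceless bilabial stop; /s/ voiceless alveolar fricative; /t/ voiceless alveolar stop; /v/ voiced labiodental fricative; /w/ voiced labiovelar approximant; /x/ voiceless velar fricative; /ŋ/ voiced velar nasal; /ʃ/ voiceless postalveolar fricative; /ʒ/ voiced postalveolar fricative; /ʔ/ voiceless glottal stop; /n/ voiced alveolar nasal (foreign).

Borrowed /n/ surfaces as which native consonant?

/ŋ/ is closest: same manner (nasal), place distance 3 (alveolar→velar), same voicing; total 3. Next closest is /l/ at distance 4.

ŋ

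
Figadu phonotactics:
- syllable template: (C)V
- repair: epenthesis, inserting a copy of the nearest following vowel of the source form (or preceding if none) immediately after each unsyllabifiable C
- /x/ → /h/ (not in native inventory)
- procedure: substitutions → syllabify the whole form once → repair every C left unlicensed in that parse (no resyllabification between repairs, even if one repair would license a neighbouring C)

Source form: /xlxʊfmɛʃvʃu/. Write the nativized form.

Substitution: /x/ → /h/, giving /hlhʊfmɛʃvʃu/.
Under (C)V, the unsyllabifiable consonants are /h/, /l/, /f/, /ʃ/, /v/ (no codas are permitted; onsets are limited to one consonant).
Inserting the epenthetic vowel yields /h/ → /hʊ/, /l/ → /lʊ/, /f/ → /fɛ/, /ʃ/ → /ʃu/, /v/ → /vu/.

hʊlʊhʊfɛmɛʃuvuʃu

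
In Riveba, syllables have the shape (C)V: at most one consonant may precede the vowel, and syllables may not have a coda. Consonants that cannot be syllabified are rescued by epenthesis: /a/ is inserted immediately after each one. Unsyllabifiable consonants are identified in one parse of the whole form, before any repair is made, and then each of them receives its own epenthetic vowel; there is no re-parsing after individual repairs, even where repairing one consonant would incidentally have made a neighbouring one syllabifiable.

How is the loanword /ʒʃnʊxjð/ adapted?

ʒaʃanʊxajaða

Under (C)V, the unsyllabifiable consonants are /ʒ/, /ʃ/, /x/, /j/, /ð/ (no codas are permitted; onsets are limited to one consonant).
Each unlicensed consonant becomes the onset of a new syllable: /ʒ/ → /ʒa/, /ʃ/ → /ʃa/, /x/ → /xa/, /j/ → /ja/, /ð/ → /ða/.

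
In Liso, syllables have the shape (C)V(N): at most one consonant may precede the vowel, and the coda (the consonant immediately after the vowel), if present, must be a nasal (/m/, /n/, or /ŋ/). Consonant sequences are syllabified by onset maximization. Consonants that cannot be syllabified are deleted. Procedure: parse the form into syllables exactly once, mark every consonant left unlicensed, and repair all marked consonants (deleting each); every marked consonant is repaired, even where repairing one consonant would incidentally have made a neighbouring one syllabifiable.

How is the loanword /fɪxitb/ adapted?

fɪxi

Syllabifying with onset maximization leaves /t/, /b/ stranded (only a nasal (/m/, /n/, or /ŋ/) is licensed in coda position; onsets are limited to one consonant).
Each unlicensed consonant is deleted: /t/, /b/.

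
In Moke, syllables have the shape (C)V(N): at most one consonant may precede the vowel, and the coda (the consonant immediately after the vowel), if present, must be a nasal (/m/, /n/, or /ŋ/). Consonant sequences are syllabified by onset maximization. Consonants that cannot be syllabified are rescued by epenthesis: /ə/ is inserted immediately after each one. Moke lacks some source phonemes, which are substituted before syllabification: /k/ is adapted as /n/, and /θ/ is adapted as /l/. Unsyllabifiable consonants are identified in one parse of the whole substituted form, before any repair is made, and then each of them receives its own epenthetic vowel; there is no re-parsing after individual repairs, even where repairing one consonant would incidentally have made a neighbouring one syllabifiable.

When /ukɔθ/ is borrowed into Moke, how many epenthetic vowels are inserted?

After substitution the input is /unɔl/.
The unsyllabifiable consonants are /l/; each receives one epenthetic vowel.

1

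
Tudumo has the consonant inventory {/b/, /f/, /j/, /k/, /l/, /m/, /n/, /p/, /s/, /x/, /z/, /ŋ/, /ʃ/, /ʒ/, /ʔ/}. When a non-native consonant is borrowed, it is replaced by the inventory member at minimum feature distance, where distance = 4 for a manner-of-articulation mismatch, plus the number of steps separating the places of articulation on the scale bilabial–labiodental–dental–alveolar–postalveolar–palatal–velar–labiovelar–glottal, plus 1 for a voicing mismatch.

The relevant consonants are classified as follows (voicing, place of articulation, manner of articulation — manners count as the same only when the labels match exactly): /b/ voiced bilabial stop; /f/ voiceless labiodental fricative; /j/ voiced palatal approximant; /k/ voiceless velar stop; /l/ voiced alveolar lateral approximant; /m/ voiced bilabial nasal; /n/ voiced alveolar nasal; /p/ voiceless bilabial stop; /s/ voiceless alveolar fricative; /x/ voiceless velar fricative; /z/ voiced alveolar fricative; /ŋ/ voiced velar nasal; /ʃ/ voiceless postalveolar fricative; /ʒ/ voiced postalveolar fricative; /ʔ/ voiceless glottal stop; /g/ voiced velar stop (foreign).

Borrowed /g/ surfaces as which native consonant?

/k/ is closest: same manner (stop), place distance 0 (velar→velar), voicing differs (+1); total 1. Next closest is /ʔ/ at distance 3.

k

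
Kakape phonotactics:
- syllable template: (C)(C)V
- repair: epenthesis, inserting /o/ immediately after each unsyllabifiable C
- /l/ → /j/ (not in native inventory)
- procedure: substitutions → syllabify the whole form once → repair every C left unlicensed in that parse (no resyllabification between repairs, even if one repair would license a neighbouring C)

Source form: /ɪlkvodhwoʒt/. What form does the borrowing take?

ɪjokvodohwoʒoto

Substitution: /l/ → /j/, giving /ɪjkvodhwoʒt/.
The consonants /j/, /d/, /ʒ/, /t/ cannot be parsed into a legal (C)(C)V syllable (no codas are permitted; onsets may contain at most 2 consonants).
Epenthesis after each stranded consonant: /j/ → /jo/, /d/ → /do/, /ʒ/ → /ʒo/, /t/ → /to/.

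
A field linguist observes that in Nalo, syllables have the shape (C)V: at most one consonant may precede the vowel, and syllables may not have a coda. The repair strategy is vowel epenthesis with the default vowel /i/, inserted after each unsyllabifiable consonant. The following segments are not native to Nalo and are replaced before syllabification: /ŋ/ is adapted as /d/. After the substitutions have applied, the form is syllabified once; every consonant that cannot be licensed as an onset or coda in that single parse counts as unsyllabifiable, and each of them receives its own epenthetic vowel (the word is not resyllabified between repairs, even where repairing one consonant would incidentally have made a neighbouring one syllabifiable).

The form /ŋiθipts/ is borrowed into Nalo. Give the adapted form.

diθipitisi

Substitution: /ŋ/ → /d/, giving /diθipts/.
Syllabifying with onset maximization leaves /p/, /t/, /s/ stranded (no codas are permitted; onsets are limited to one consonant).
Each unlicensed consonant becomes the onset of a new syllable: /p/ → /pi/, /t/ → /ti/, /s/ → /si/.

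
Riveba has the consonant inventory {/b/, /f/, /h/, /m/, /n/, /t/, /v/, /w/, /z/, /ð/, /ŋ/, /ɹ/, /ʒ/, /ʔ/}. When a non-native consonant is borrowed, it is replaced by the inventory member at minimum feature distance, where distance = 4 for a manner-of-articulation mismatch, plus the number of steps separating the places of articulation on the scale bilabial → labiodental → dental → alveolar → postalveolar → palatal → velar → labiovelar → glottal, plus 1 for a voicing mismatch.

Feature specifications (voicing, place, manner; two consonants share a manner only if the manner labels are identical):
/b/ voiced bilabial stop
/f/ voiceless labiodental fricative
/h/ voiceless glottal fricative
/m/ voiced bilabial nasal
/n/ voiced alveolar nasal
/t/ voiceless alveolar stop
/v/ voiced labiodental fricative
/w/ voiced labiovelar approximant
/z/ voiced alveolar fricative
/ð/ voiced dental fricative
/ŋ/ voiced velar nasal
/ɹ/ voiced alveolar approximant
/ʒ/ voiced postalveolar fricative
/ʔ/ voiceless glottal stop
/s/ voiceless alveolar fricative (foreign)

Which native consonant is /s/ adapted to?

/z/ is closest: same manner (fricative), place distance 0 (alveolar→alveolar), voicing differs (+1); total 1. Next closest is /f/ at distance 2.

z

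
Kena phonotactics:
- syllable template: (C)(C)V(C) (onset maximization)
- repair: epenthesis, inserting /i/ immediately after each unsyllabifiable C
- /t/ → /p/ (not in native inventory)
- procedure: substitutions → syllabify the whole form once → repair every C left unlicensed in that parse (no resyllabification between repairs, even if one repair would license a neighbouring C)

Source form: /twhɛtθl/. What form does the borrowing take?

Substitution: /t/ → /p/, giving /pwhɛpθl/.
The consonants /p/, /θ/, /l/ cannot be parsed into a legal (C)(C)V(C) syllable (at most one coda consonant is licensed; onsets may contain at most 2 consonants).
Each unlicensed consonant becomes the onset of a new syllable: /p/ → /pi/, /θ/ → /θi/, /l/ → /li/.

piwhɛpθili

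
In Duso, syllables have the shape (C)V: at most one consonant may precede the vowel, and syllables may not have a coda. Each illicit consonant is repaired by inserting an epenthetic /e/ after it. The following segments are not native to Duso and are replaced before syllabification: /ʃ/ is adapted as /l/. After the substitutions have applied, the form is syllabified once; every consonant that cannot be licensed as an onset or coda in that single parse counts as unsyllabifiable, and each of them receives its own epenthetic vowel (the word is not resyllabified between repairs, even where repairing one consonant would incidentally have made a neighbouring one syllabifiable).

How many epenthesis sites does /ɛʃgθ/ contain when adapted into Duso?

3

After substitution the input is /ɛlgθ/.
The unsyllabifiable consonants are /l/, /g/, /θ/; each receives one epenthetic vowel.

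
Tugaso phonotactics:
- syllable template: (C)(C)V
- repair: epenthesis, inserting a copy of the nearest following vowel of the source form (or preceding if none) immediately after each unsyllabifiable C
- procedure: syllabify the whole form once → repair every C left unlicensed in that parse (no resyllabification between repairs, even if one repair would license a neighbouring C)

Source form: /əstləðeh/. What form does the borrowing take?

əsətləðehe

Under (C)(C)V, the unsyllabifiable consonants are /s/, /h/ (no codas are permitted; onsets may contain at most 2 consonants).
Epenthesis after each stranded consonant: /s/ → /sə/, /h/ → /he/.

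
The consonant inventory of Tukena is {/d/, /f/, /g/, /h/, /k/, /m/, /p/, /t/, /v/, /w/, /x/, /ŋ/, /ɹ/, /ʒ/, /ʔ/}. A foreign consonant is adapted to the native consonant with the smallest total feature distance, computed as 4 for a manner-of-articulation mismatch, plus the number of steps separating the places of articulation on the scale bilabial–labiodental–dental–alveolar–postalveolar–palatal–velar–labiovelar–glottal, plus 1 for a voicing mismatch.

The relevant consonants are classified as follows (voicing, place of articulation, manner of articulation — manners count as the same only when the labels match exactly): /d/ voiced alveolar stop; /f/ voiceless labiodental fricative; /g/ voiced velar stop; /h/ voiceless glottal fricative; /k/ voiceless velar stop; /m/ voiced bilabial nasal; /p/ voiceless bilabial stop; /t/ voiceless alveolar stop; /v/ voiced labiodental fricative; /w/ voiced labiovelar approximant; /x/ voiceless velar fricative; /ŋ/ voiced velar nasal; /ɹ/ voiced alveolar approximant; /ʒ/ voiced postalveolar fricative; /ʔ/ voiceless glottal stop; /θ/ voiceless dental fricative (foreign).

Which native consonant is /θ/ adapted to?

f

/f/ is closest: same manner (fricative), place distance 1 (dental→labiodental), same voicing; total 1. Next closest is /v/ at distance 2.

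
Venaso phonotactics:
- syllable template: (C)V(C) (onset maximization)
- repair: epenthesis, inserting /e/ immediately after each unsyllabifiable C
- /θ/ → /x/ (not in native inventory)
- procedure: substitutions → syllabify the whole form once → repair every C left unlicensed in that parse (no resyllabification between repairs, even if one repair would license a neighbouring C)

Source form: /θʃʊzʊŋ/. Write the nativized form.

Substitution: /θ/ → /x/, giving /xʃʊzʊŋ/.
The consonants /x/ cannot be parsed into a legal (C)V(C) syllable (at most one coda consonant is licensed; onsets are limited to one consonant).
Each unlicensed consonant becomes the onset of a new syllable: /x/ → /xe/.

xeʃʊzʊŋ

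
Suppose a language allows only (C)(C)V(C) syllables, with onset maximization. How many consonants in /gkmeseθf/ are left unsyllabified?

The consonants /g/, /f/ cannot be parsed into a legal (C)(C)V(C) syllable (at most one coda consonant is licensed; onsets may contain at most 2 consonants).

2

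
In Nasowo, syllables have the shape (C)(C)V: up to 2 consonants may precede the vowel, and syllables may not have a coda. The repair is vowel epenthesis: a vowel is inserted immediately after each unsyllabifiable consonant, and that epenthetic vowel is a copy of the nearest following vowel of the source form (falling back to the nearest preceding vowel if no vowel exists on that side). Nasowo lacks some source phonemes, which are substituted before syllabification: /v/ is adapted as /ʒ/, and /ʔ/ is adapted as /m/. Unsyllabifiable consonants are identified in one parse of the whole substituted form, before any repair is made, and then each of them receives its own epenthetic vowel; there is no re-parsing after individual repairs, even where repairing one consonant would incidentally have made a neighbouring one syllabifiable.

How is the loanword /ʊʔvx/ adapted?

ʊmʊʒʊxʊ

Substitution: /ʔ/ → /m/, /v/ → /ʒ/, giving /ʊmʒx/.
Under (C)(C)V, the unsyllabifiable consonants are /m/, /ʒ/, /x/ (no codas are permitted; onsets may contain at most 2 consonants).
Inserting the epenthetic vowel yields /m/ → /mʊ/, /ʒ/ → /ʒʊ/, /x/ → /xʊ/.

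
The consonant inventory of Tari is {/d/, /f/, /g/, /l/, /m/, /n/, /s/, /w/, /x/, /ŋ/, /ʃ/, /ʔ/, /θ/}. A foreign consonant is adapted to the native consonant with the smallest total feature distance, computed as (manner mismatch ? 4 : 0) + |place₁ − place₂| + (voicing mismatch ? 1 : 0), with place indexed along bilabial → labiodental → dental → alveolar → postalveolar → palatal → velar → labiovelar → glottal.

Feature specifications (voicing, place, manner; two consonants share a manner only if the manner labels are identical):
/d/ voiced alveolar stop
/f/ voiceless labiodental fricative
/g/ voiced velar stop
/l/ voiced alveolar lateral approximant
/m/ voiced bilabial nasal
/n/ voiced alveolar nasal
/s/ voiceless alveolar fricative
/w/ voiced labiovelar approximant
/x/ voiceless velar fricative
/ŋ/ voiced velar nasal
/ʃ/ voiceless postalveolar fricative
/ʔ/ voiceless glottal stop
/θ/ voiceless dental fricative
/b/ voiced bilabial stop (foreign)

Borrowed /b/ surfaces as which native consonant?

d

/d/ is closest: same manner (stop), place distance 3 (bilabial→alveolar), same voicing; total 3. Next closest is /m/ at distance 4.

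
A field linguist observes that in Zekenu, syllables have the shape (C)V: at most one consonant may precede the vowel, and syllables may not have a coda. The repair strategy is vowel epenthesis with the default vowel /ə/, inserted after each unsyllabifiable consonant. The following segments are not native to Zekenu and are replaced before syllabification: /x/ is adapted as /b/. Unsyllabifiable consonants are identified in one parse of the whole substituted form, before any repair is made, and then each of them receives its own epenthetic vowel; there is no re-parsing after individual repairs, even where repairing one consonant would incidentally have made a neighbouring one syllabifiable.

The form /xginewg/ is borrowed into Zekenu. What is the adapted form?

Substitution: /x/ → /b/, giving /bginewg/.
The consonants /b/, /w/, /g/ cannot be parsed into a legal (C)V syllable (no codas are permitted; onsets are limited to one consonant).
Inserting the epenthetic vowel yields /b/ → /bə/, /w/ → /wə/, /g/ → /gə/.

bəginewəgə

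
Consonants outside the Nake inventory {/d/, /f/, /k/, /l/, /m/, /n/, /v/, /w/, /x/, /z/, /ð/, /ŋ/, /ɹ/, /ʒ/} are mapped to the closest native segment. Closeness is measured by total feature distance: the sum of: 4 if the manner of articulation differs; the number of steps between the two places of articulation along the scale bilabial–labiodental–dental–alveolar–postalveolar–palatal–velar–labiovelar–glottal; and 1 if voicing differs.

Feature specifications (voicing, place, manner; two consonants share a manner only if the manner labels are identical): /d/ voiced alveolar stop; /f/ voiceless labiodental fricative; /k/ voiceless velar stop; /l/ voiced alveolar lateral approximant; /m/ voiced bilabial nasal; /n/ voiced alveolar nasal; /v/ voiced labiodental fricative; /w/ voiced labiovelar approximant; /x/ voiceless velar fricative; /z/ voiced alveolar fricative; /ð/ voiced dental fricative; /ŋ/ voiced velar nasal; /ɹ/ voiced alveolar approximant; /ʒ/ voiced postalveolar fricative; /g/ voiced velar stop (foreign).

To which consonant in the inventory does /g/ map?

/k/ is closest: same manner (stop), place distance 0 (velar→velar), voicing differs (+1); total 1. Next closest is /d/ at distance 3.

k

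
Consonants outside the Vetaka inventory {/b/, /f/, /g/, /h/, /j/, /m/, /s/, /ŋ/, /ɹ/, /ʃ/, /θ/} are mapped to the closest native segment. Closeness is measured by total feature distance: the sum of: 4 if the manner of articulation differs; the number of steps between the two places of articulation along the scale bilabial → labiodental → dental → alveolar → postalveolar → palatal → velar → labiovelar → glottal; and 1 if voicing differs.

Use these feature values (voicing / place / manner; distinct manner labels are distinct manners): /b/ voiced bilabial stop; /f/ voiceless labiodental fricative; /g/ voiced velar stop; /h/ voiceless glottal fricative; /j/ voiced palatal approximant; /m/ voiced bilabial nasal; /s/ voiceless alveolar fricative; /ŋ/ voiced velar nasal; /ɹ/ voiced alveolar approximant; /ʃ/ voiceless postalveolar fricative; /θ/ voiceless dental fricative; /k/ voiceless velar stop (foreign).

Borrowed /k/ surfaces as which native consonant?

g

/g/ is closest: same manner (stop), place distance 0 (velar→velar), voicing differs (+1); total 1. Next closest is /ŋ/ at distance 5.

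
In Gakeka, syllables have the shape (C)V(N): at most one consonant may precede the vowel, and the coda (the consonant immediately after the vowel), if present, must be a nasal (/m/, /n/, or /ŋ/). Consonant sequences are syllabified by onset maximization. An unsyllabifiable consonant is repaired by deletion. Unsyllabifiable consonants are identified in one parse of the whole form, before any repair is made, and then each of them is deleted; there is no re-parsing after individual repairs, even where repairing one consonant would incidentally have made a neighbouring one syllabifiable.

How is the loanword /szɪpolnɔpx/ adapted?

The consonants /s/, /l/, /p/, /x/ cannot be parsed into a legal (C)V(N) syllable (only a nasal (/m/, /n/, or /ŋ/) is licensed in coda position; onsets are limited to one consonant).
Deletion applies to /s/, /l/, /p/, /x/.

zɪponɔ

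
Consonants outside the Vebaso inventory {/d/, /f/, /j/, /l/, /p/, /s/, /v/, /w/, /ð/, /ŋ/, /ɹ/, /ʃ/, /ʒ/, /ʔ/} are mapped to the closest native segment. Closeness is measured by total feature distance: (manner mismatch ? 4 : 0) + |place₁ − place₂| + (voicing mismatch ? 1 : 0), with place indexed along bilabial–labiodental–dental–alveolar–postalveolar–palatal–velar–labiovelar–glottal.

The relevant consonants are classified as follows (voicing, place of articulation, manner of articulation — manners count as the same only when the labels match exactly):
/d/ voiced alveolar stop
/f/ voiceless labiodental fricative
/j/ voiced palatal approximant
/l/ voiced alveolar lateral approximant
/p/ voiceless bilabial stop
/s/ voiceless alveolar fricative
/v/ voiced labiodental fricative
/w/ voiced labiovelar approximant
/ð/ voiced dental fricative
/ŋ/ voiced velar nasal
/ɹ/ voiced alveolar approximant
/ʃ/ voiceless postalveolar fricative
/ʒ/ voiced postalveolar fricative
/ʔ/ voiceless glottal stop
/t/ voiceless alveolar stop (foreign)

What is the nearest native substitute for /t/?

d

/d/ is closest: same manner (stop), place distance 0 (alveolar→alveolar), voicing differs (+1); total 1. Next closest is /p/ at distance 3.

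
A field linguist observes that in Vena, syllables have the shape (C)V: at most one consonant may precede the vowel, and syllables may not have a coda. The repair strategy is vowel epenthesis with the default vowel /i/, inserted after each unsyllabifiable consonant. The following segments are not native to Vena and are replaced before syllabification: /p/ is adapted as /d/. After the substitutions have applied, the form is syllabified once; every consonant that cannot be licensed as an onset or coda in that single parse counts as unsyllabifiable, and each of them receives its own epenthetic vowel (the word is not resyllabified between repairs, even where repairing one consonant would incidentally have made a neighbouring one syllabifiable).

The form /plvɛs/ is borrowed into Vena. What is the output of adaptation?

Substitution: /p/ → /d/, giving /dlvɛs/.
Under (C)V, the unsyllabifiable consonants are /d/, /l/, /s/ (no codas are permitted; onsets are limited to one consonant).
Each unlicensed consonant becomes the onset of a new syllable: /d/ → /di/, /l/ → /li/, /s/ → /si/.

dilivɛsi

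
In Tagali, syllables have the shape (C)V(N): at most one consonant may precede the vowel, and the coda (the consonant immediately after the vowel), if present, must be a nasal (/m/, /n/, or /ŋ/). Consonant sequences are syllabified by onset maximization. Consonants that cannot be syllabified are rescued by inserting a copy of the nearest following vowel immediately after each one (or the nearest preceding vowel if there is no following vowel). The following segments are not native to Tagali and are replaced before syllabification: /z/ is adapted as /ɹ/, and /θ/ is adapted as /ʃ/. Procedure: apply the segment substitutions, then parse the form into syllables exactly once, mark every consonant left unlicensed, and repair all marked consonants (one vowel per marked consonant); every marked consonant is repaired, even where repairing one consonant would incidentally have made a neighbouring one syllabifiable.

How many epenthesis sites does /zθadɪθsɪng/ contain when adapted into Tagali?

After substitution the input is /ɹʃadɪʃsɪng/.
The unsyllabifiable consonants are /ɹ/, /ʃ/, /g/; each receives one epenthetic vowel.

3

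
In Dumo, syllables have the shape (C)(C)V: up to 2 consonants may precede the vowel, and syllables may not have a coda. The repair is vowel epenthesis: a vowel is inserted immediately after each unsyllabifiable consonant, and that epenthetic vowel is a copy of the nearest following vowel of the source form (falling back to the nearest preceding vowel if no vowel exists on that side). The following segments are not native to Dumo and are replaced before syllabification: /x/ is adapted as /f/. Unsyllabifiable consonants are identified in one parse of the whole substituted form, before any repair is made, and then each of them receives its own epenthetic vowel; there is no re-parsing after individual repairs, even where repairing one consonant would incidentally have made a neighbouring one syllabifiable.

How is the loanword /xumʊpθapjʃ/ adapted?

fumʊpθapajaʃa

Substitution: /x/ → /f/, giving /fumʊpθapjʃ/.
Syllabifying with onset maximization leaves /p/, /j/, /ʃ/ stranded (no codas are permitted; onsets may contain at most 2 consonants).
Epenthesis after each stranded consonant: /p/ → /pa/, /j/ → /ja/, /ʃ/ → /ʃa/.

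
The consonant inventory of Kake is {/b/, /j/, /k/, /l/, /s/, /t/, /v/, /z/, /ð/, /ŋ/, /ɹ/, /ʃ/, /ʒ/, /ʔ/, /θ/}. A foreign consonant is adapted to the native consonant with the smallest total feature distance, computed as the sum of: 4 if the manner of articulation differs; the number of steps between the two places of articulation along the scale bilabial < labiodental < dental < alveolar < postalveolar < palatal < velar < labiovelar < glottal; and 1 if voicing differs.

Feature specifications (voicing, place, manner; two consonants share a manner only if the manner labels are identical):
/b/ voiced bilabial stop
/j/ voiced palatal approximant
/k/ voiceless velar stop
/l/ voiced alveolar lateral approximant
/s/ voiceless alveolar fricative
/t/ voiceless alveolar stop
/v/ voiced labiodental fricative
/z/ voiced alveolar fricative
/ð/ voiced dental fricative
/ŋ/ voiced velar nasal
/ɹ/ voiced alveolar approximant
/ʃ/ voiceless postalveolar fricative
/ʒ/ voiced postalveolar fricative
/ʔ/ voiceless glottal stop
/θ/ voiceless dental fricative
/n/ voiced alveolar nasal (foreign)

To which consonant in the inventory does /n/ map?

/ŋ/ is closest: same manner (nasal), place distance 3 (alveolar→velar), same voicing; total 3. Next closest is /l/ at distance 4.

ŋ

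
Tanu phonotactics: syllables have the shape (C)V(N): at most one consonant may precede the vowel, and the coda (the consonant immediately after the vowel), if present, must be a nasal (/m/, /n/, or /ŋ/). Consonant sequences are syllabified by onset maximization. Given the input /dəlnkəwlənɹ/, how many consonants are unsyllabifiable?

4

Under (C)V(N), the unsyllabifiable consonants are /l/, /n/, /w/, /ɹ/ (only a nasal (/m/, /n/, or /ŋ/) is licensed in coda position; onsets are limited to one consonant).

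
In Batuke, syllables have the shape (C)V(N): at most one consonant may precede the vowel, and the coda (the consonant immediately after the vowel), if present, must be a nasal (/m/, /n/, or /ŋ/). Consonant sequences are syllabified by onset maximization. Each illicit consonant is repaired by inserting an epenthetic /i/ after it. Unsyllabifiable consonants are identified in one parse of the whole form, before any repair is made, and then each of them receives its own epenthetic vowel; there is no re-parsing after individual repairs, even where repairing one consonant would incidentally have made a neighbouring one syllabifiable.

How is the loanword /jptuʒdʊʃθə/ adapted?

The consonants /j/, /p/, /ʒ/, /ʃ/ cannot be parsed into a legal (C)V(N) syllable (only a nasal (/m/, /n/, or /ŋ/) is licensed in coda position; onsets are limited to one consonant).
Epenthesis after each stranded consonant: /j/ → /ji/, /p/ → /pi/, /ʒ/ → /ʒi/, /ʃ/ → /ʃi/.

jipituʒidʊʃiθə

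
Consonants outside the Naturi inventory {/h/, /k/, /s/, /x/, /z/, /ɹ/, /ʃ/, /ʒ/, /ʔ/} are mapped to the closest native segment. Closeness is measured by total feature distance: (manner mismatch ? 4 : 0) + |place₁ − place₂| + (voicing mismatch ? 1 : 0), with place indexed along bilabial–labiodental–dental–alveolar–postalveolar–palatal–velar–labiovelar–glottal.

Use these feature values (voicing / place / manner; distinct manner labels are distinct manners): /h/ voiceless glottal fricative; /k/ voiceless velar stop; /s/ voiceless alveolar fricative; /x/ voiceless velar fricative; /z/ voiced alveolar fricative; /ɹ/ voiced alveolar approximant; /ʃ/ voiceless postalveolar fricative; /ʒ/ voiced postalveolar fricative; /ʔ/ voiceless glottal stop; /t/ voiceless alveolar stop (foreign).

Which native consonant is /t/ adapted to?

k

/k/ is closest: same manner (stop), place distance 3 (alveolar→velar), same voicing; total 3. Next closest is /s/ at distance 4.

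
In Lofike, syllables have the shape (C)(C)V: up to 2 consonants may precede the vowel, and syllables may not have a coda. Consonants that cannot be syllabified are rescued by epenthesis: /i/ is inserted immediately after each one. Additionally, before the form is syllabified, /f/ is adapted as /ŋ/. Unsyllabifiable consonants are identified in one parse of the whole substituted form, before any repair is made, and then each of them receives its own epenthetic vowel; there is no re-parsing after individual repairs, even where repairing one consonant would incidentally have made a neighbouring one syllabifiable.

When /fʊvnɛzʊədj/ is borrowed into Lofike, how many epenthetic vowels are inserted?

After substitution the input is /ŋʊvnɛzʊədj/.
The unsyllabifiable consonants are /d/, /j/; each receives one epenthetic vowel.

2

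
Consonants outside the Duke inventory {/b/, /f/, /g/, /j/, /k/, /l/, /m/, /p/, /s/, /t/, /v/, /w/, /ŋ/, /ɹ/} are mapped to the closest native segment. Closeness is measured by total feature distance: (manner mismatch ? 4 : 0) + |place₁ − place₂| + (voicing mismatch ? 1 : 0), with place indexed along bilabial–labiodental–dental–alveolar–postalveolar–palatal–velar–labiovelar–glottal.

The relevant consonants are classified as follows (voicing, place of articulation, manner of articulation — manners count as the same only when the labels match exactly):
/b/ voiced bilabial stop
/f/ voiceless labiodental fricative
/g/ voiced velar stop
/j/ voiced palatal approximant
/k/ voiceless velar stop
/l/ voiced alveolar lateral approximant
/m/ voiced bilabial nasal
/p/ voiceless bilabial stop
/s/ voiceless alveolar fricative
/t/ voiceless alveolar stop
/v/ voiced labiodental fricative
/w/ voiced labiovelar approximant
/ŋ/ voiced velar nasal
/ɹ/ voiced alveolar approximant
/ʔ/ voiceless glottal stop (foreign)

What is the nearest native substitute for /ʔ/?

k

/k/ is closest: same manner (stop), place distance 2 (glottal→velar), same voicing; total 2. Next closest is /g/ at distance 3.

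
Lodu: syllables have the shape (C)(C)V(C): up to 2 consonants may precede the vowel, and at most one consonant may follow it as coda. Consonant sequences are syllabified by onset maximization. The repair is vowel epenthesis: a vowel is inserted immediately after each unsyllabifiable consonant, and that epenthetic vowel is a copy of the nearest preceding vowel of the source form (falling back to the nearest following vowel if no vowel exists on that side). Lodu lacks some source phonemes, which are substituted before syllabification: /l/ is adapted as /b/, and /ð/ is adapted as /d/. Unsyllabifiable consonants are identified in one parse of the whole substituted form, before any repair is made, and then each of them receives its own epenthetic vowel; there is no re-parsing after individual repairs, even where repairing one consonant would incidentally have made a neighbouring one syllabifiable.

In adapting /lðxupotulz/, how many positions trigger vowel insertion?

2

After substitution the input is /bdxupotubz/.
The unsyllabifiable consonants are /b/, /z/; each receives one epenthetic vowel.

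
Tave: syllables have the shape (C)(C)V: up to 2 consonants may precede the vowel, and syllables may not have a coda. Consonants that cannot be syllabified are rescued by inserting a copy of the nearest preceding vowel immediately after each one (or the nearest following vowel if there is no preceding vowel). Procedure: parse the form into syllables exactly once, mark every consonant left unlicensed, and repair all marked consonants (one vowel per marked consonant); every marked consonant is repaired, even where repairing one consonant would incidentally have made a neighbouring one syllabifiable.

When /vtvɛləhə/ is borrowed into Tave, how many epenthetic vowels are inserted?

1

The unsyllabifiable consonants are /v/; each receives one epenthetic vowel.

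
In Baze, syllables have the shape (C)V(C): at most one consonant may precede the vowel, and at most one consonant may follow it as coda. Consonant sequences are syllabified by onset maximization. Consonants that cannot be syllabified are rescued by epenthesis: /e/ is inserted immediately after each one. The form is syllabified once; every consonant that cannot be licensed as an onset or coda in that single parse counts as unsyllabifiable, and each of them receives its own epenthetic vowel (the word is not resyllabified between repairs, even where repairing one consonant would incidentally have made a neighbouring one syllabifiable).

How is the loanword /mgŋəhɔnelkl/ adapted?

megeŋəhɔnelkele

Syllabifying with onset maximization leaves /m/, /g/, /k/, /l/ stranded (at most one coda consonant is licensed; onsets are limited to one consonant).
Each unlicensed consonant becomes the onset of a new syllable: /m/ → /me/, /g/ → /ge/, /k/ → /ke/, /l/ → /le/.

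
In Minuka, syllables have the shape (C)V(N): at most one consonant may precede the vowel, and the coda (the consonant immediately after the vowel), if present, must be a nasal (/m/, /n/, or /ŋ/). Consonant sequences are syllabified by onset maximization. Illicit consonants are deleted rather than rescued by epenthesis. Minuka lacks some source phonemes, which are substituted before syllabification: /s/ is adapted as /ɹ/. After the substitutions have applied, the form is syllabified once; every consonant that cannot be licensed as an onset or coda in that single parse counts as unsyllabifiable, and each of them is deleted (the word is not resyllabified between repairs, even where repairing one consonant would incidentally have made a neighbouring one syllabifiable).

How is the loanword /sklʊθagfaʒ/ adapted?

lʊθafa

Substitution: /s/ → /ɹ/, giving /ɹklʊθagfaʒ/.
Under (C)V(N), the unsyllabifiable consonants are /ɹ/, /k/, /g/, /ʒ/ (only a nasal (/m/, /n/, or /ŋ/) is licensed in coda position; onsets are limited to one consonant).
Deleting the stranded consonants removes /ɹ/, /k/, /g/, /ʒ/.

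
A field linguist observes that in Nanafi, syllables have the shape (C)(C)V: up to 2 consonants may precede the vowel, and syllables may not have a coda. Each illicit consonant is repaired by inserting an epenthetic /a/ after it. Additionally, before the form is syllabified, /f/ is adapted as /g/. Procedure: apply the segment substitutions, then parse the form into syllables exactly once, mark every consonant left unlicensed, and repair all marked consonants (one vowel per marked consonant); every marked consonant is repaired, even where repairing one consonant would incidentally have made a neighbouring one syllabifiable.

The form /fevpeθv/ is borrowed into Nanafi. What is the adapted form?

gevpeθava

Substitution: /f/ → /g/, giving /gevpeθv/.
Under (C)(C)V, the unsyllabifiable consonants are /θ/, /v/ (no codas are permitted; onsets may contain at most 2 consonants).
Epenthesis after each stranded consonant: /θ/ → /θa/, /v/ → /va/.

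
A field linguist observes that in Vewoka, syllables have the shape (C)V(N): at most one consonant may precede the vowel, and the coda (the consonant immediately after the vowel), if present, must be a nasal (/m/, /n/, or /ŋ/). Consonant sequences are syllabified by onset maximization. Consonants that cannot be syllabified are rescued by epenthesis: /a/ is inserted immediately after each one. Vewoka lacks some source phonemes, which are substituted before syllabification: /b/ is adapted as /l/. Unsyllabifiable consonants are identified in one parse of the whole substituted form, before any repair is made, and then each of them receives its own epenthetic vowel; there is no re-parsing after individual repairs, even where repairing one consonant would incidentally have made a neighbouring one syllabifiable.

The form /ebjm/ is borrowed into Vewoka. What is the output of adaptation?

Substitution: /b/ → /l/, giving /eljm/.
Syllabifying with onset maximization leaves /l/, /j/, /m/ stranded (only a nasal (/m/, /n/, or /ŋ/) is licensed in coda position; onsets are limited to one consonant).
Inserting the epenthetic vowel yields /l/ → /la/, /j/ → /ja/, /m/ → /ma/.

elajama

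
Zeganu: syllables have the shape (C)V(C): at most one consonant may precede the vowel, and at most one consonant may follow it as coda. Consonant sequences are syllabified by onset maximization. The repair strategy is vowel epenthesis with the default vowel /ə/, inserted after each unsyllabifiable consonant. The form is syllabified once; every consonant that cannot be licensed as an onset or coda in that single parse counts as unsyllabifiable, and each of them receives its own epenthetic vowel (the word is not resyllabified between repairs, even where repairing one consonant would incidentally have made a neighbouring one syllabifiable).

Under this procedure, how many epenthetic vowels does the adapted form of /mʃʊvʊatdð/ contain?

The unsyllabifiable consonants are /m/, /d/, /ð/; each receives one epenthetic vowel.

3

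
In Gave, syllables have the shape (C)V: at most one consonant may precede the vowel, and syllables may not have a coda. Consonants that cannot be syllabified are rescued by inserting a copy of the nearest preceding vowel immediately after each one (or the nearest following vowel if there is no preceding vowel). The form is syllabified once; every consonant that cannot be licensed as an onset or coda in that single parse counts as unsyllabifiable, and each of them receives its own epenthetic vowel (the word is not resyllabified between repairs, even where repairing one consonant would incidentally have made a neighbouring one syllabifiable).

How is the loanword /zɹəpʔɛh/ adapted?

zəɹəpəʔɛhɛ

Syllabifying with onset maximization leaves /z/, /p/, /h/ stranded (no codas are permitted; onsets are limited to one consonant).
Epenthesis after each stranded consonant: /z/ → /zə/, /p/ → /pə/, /h/ → /hɛ/.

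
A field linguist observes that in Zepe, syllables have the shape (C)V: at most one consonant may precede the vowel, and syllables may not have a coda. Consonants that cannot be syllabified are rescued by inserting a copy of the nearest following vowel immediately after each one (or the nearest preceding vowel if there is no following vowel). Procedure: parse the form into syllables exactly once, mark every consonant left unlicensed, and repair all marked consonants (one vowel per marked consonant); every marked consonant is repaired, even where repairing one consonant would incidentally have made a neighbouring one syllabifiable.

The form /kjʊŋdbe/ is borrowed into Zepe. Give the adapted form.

Syllabifying with onset maximization leaves /k/, /ŋ/, /d/ stranded (no codas are permitted; onsets are limited to one consonant).
Each unlicensed consonant becomes the onset of a new syllable: /k/ → /kʊ/, /ŋ/ → /ŋe/, /d/ → /de/.

kʊjʊŋedebe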